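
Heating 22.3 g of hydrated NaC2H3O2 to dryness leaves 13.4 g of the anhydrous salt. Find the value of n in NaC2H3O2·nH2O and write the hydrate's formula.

NaC2H3O2·3H2O

Mass of water lost = 22.3 − 13.4 = 8.9 g → 8.9 / 18.02 = 0.4939 mol H2O
Molar mass of NaC2H3O2 = 82.03 g/mol → mol NaC2H3O2 = 13.4 / 82.03 = 0.1633
n = 0.4939 / 0.1633 = 3.02 ≈ 3 → NaC2H3O2·3H2O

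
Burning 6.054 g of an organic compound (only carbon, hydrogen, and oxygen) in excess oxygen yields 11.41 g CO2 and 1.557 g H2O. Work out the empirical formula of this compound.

C3H2O2

mol C = 11.41 / 44.01 = 0.2593; mass C = 0.2593 × 12.01 = 3.114 g
mol H = 2 × (1.557 / 18.02) = 0.1728; mass H = 0.1728 × 1.008 = 0.1742 g
mass O = 6.054 − (3.288) = 2.766 g → mol O = 0.1729
Divide by the smallest (0.1728 mol H): C 1.500, H 1.000, O 1.000
Scaling by 2: C 3.00, H 2.00, O 2.00 → C3H2O2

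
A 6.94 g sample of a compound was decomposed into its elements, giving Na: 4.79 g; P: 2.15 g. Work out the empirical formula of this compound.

Na3P

Moles — Na: 4.79 / 22.99 = 0.2084 mol; P: 2.15 / 30.97 = 0.06942 mol
Divide by the smallest (0.06942 mol P): Na 3.001, P 1.000
→ Na3P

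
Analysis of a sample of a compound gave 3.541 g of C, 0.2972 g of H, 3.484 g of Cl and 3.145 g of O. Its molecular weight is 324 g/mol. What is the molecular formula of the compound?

C9H9Cl3O6

Moles — C: 3.541 / 12.01 = 0.2948 mol; H: 0.2972 / 1.008 = 0.2948 mol; Cl: 3.484 / 35.45 = 0.09828 mol; O: 3.145 / 16.00 = 0.1966 mol
Ratios (÷ 0.09828): C 3.000, H 3.000, Cl 1.000, O 2.000
≈ 3:3:1:2 → C3H3ClO2
Empirical-formula mass = 106.50 g/mol
n = 324 / 106.50 = 3.04 ≈ 3
Molecular formula = (C3H3ClO2)×3 = C9H9Cl3O6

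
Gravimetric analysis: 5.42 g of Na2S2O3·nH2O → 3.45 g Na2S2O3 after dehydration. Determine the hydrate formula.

Mass of water lost = 5.42 − 3.45 = 1.97 g → 1.97 / 18.02 = 0.1093 mol H2O
Molar mass of Na2S2O3 = 158.12 g/mol → mol Na2S2O3 = 3.45 / 158.12 = 0.02182
n = 0.1093 / 0.02182 = 5.01 ≈ 5 → Na2S2O3·5H2O

Na2S2O3·5H2O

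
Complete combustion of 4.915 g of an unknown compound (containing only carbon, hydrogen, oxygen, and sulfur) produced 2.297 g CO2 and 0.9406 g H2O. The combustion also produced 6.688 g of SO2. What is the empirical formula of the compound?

mol C = 2.297 / 44.01 = 0.05219; mass C = 0.05219 × 12.01 = 0.6268 g
mol H = 2 × (0.9406 / 18.02) = 0.1044; mass H = 0.1044 × 1.008 = 0.1052 g
mol S = 6.688 / 64.07 = 0.1044; mass S = 3.348 g
mass O = 4.915 − (4.080) = 0.8353 g → mol O = 0.05221
Ratios (÷ 0.05219): C 1.000, H 2.000, O 1.000, S 2.000
≈ 1:2:1:2 → CH2OS2

CH2OS2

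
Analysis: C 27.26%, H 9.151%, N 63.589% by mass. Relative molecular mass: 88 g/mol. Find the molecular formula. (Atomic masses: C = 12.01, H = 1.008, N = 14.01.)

C2H8N4

Assume 100 g: 27.26 g C, 9.151 g H, 63.589 g N.
n(C) = 27.26/12.01 = 2.27, n(H) = 9.151/1.008 = 9.078, n(N) = 63.589/14.01 = 4.539
Smallest is C at 2.27 mol; normalising gives C 1.000, H 4.000, N 2.000
Ratio ≈ 1:4:2, so the empirical formula is CH4N2
Empirical-formula mass = 44.06 g/mol
n = 88 / 44.06 = 2.00 ≈ 2
Molecular formula = (CH4N2)×2 = C2H8N4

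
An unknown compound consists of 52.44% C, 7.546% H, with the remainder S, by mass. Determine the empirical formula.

Assume 100 g: 52.44 g C, 7.546 g H, 40.014 g S.
C: 52.44 g ÷ 12.01 g/mol = 4.366 mol
H: 7.546 g ÷ 1.008 g/mol = 7.486 mol
S: 40.014 g ÷ 32.07 g/mol = 1.248 mol
Ratios (÷ 1.248): C 3.500, H 6.000, S 1.000
Multiply by 2: C 7.00, H 12.00, S 2.00 → C7H12S2

C7H12S2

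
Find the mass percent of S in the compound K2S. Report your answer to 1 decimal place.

29.1%

Molar mass = 2(39.10) + 1(32.07) = 110.270 g/mol
Mass of S per mole = 1 × 32.07 = 32.070 g
% S = 32.070 / 110.270 × 100 = 29.1%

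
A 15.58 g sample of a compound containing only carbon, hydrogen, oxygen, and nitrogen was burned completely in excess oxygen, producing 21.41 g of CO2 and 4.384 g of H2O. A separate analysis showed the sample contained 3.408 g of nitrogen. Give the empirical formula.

mol C = 21.41 / 44.01 = 0.4865; mass C = 0.4865 × 12.01 = 5.843 g
mol H = 2 × (4.384 / 18.02) = 0.4866; mass H = 0.4866 × 1.008 = 0.4905 g
mol N = 3.408 / 14.01 = 0.2433
mass O = 15.58 − (9.741) = 5.839 g → mol O = 0.3649
Ratios (÷ 0.2433): C 2.000, H 2.000, N 1.000, O 1.500
Scaling by 2: C 4.00, H 4.00, N 2.00, O 3.00 → C4H4N2O3

C4H4N2O3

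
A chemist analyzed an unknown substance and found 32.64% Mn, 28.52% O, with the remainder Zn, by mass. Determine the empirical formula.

MnO3Zn

Assume 100 g: 32.64 g Mn, 28.52 g O, 38.84 g Zn.
Mn: 32.64 g ÷ 54.94 g/mol = 0.5941 mol
O: 28.52 g ÷ 16.00 g/mol = 1.782 mol
Zn: 38.84 g ÷ 65.38 g/mol = 0.5941 mol
Ratios (÷ 0.5941): Mn 1.000, O 3.001, Zn 1.000
→ MnO3Zn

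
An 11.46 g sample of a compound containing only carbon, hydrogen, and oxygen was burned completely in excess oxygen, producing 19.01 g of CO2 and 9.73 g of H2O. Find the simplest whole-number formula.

C4H10O3

mol C = 19.01 / 44.01 = 0.4319; mass C = 0.4319 × 12.01 = 5.188 g
mol H = 2 × (9.73 / 18.02) = 1.080; mass H = 1.080 × 1.008 = 1.089 g
mass O = 11.46 − (6.276) = 5.184 g → mol O = 0.3240
Smallest is O at 0.324 mol; normalising gives C 1.333, H 3.333, O 1.000
Scaling by 3: C 4.00, H 10.00, O 3.00 → C4H10O3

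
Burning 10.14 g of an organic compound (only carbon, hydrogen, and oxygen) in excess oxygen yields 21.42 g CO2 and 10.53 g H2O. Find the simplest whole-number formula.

mol C = 21.42 / 44.01 = 0.4867; mass C = 0.4867 × 12.01 = 5.845 g
mol H = 2 × (10.53 / 18.02) = 1.169; mass H = 1.169 × 1.008 = 1.178 g
mass O = 10.14 − (7.023) = 3.117 g → mol O = 0.1948
Smallest is O at 0.1948 mol; normalising gives C 2.499, H 6.000, O 1.000
×2: C 5.00, H 12.00, O 2.00 → C5H12O2

C5H12O2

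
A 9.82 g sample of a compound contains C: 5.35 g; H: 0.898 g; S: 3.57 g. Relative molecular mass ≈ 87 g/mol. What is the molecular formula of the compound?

n(C) = 5.35/12.01 = 0.4455, n(H) = 0.898/1.008 = 0.8909, n(S) = 3.57/32.07 = 0.1113
Ratios (÷ 0.1113): C 4.002, H 8.003, S 1.000
→ C4H8S
Empirical-formula mass = 88.17 g/mol
n = 87 / 88.17 = 0.99 ≈ 1
Molecular formula = empirical formula = C4H8S

C4H8S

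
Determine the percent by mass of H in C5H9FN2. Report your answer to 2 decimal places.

7.81%

Molar mass = 5(12.01) + 9(1.008) + 1(19.00) + 2(14.01) = 116.142 g/mol
Mass of H per mole = 9 × 1.008 = 9.072 g
% H = 9.072 / 116.142 × 100 = 7.81%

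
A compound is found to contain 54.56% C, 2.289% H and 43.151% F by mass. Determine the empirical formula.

Assume 100 g: 54.56 g C, 2.289 g H, 43.151 g F.
C: 54.56 g ÷ 12.01 g/mol = 4.543 mol
H: 2.289 g ÷ 1.008 g/mol = 2.271 mol
F: 43.151 g ÷ 19.00 g/mol = 2.271 mol
Divide by the smallest (2.271 mol H): C 2.001, H 1.000, F 1.000
≈ 2:1:1 → C2HF

C2HF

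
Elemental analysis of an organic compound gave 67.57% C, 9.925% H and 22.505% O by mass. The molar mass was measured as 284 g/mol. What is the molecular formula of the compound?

Assume 100 g: 67.57 g C, 9.925 g H, 22.505 g O.
Moles — C: 67.57 / 12.01 = 5.626 mol; H: 9.925 / 1.008 = 9.846 mol; O: 22.505 / 16.00 = 1.407 mol
Smallest is O at 1.407 mol; normalising gives C 4.000, H 7.000, O 1.000
→ C4H7O
Empirical-formula mass = 71.10 g/mol
n = 284 / 71.10 = 3.99 ≈ 4
Molecular formula = (C4H7O)×4 = C16H28O4

C16H28O4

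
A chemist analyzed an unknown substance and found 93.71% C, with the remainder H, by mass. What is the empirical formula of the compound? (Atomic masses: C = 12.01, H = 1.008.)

Assume 100 g: 93.71 g C, 6.29 g H.
C: 93.71 g ÷ 12.01 g/mol = 7.803 mol
H: 6.29 g ÷ 1.008 g/mol = 6.24 mol
Ratios (÷ 6.24): C 1.250, H 1.000
Scaling by 4: C 5.00, H 4.00 → C5H4

C5H4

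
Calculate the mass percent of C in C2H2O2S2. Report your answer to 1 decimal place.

19.7%

Molar mass = 2(12.01) + 2(1.008) + 2(16.00) + 2(32.07) = 122.176 g/mol
Mass of C per mole = 2 × 12.01 = 24.020 g
% C = 24.020 / 122.176 × 100 = 19.7%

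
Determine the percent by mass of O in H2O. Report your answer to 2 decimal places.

Molar mass = 2(1.008) + 1(16.00) = 18.016 g/mol
Mass of O per mole = 1 × 16.00 = 16.000 g
% O = 16.000 / 18.016 × 100 = 88.81%

88.81%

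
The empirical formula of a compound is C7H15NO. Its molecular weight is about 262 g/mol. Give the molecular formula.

Empirical-formula mass = 129.20 g/mol
n = 262 / 129.20 = 2.03 ≈ 2
Molecular formula = (C7H15NO)2 = C14H30N2O2

C14H30N2O2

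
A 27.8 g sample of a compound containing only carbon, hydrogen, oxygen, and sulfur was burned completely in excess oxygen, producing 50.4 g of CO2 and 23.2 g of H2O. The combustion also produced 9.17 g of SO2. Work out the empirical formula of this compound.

C8H18O3S

mol C = 50.4 / 44.01 = 1.145; mass C = 1.145 × 12.01 = 13.75 g
mol H = 2 × (23.2 / 18.02) = 2.575; mass H = 2.575 × 1.008 = 2.596 g
mol S = 9.17 / 64.07 = 0.1431; mass S = 4.590 g
mass O = 27.8 − (20.94) = 6.861 g → mol O = 0.4288
Smallest is S at 0.1431 mol; normalising gives C 8.001, H 17.991, O 2.996, S 1.000
→ C8H18O3S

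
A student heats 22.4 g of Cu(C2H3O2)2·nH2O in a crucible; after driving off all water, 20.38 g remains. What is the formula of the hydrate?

Cu(C2H3O2)2·H2O

Mass of water lost = 22.4 − 20.38 = 2.02 g → 2.02 / 18.02 = 0.1121 mol H2O
Molar mass of Cu(C2H3O2)2 = 181.64 g/mol → mol Cu(C2H3O2)2 = 20.38 / 181.64 = 0.1122
n = 0.1121 / 0.1122 = 1.00 ≈ 1 → Cu(C2H3O2)2·H2O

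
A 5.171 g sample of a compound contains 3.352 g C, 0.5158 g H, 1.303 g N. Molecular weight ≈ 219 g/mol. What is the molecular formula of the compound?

Moles — C: 3.352 / 12.01 = 0.2791 mol; H: 0.5158 / 1.008 = 0.5117 mol; N: 1.303 / 14.01 = 0.093 mol
Smallest is N at 0.093 mol; normalising gives C 3.001, H 5.502, N 1.000
×2: C 6.00, H 11.00, N 2.00 → C6H11N2
Empirical-formula mass = 111.17 g/mol
n = 219 / 111.17 = 1.97 ≈ 2
Molecular formula = (C6H11N2)×2 = C12H22N4

C12H22N4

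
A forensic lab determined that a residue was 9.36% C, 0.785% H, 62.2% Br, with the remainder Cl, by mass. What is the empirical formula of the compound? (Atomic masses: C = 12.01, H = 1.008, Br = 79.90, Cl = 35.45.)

Assume 100 g: 9.36 g C, 0.785 g H, 62.2 g Br, 27.66 g Cl.
C: 9.36 g ÷ 12.01 g/mol = 0.7794 mol
H: 0.785 g ÷ 1.008 g/mol = 0.7788 mol
Br: 62.2 g ÷ 79.90 g/mol = 0.7785 mol
Cl: 27.66 g ÷ 35.45 g/mol = 0.7803 mol
Divide by the smallest (0.7785 mol Br): C 1.001, H 1.000, Br 1.000, Cl 1.002
→ CHBrCl

CHBrCl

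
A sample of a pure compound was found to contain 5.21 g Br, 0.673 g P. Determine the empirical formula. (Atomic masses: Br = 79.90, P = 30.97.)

Moles — Br: 5.21 / 79.90 = 0.06521 mol; P: 0.673 / 30.97 = 0.02173 mol
Divide by the smallest (0.02173 mol P): Br 3.001, P 1.000
≈ 3:1 → Br3P

Br3P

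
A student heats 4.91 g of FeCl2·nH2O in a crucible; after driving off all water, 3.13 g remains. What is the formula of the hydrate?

Mass of water lost = 4.91 − 3.13 = 1.78 g → 1.78 / 18.02 = 0.09878 mol H2O
Molar mass of FeCl2 = 126.75 g/mol → mol FeCl2 = 3.13 / 126.75 = 0.02469
n = 0.09878 / 0.02469 = 4.00 ≈ 4 → FeCl2·4H2O

FeCl2·4H2O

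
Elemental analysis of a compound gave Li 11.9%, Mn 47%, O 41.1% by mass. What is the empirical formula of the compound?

Assume 100 g: 11.9 g Li, 47 g Mn, 41.1 g O.
Moles — Li: 11.9 / 6.94 = 1.715 mol; Mn: 47 / 54.94 = 0.8555 mol; O: 41.1 / 16.00 = 2.569 mol
Smallest is Mn at 0.8555 mol; normalising gives Li 2.004, Mn 1.000, O 3.003
≈ 2:1:3 → Li2MnO3

Li2MnO3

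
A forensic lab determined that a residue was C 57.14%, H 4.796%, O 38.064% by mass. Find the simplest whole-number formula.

C2H2O

Assume 100 g: 57.14 g C, 4.796 g H, 38.064 g O.
C: 57.14 g ÷ 12.01 g/mol = 4.758 mol
H: 4.796 g ÷ 1.008 g/mol = 4.758 mol
O: 38.064 g ÷ 16.00 g/mol = 2.379 mol
Divide by the smallest (2.379 mol O): C 2.000, H 2.000, O 1.000
≈ 2:2:1 → C2H2O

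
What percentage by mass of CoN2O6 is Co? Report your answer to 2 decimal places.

32.21%

Molar mass = 1(58.93) + 2(14.01) + 6(16.00) = 182.950 g/mol
Mass of Co per mole = 1 × 58.93 = 58.930 g
% Co = 58.930 / 182.950 × 100 = 32.21%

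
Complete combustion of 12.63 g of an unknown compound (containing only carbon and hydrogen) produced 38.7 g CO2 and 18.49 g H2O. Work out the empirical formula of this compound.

C3H7

mol C = 38.7 / 44.01 = 0.8793; mass C = 0.8793 × 12.01 = 10.56 g
mol H = 2 × (18.49 / 18.02) = 2.052; mass H = 2.052 × 1.008 = 2.069 g
Divide by the smallest (0.8793 mol C): C 1.000, H 2.334
×3: C 3.00, H 7.00 → C3H7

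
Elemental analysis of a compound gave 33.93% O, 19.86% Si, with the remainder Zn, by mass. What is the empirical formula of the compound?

O3SiZn

Assume 100 g: 33.93 g O, 19.86 g Si, 46.21 g Zn.
O: 33.93 g ÷ 16.00 g/mol = 2.121 mol
Si: 19.86 g ÷ 28.09 g/mol = 0.707 mol
Zn: 46.21 g ÷ 65.38 g/mol = 0.7068 mol
Smallest is Zn at 0.7068 mol; normalising gives O 3.000, Si 1.000, Zn 1.000
→ O3SiZn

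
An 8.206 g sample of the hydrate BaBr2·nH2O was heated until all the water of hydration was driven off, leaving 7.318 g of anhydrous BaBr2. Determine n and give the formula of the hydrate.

BaBr2·2H2O

Mass of water lost = 8.206 − 7.318 = 0.888 g → 0.888 / 18.02 = 0.04928 mol H2O
Molar mass of BaBr2 = 297.13 g/mol → mol BaBr2 = 7.318 / 297.13 = 0.02463
n = 0.04928 / 0.02463 = 2.00 ≈ 2 → BaBr2·2H2O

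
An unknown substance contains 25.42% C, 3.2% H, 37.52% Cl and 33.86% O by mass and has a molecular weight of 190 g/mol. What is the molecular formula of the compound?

Assume 100 g: 25.42 g C, 3.2 g H, 37.52 g Cl, 33.86 g O.
Moles — C: 25.42 / 12.01 = 2.117 mol; H: 3.2 / 1.008 = 3.175 mol; Cl: 37.52 / 35.45 = 1.058 mol; O: 33.86 / 16.00 = 2.116 mol
Divide by the smallest (1.058 mol Cl): C 2.000, H 2.999, Cl 1.000, O 1.999
Ratio ≈ 2:3:1:2, so the empirical formula is C2H3ClO2
Empirical-formula mass = 94.49 g/mol
n = 190 / 94.49 = 2.01 ≈ 2
Molecular formula = (C2H3ClO2)×2 = C4H6Cl2O4

C4H6Cl2O4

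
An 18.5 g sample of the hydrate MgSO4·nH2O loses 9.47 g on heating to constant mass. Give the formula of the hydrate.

Mass of anhydrous MgSO4 = 18.5 − 9.47 = 9.03 g
mol H2O = 9.47 / 18.02 = 0.5255
Molar mass of MgSO4 = 120.38 g/mol → mol MgSO4 = 9.03 / 120.38 = 0.07501
n = 0.5255 / 0.07501 = 7.01 ≈ 7 → MgSO4·7H2O

MgSO4·7H2O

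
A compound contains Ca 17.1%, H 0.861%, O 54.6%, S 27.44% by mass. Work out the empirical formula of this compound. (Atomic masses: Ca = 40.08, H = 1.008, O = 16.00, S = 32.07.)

Assume 100 g: 17.1 g Ca, 0.861 g H, 54.6 g O, 27.44 g S.
Ca: 17.1 g ÷ 40.08 g/mol = 0.4266 mol
H: 0.861 g ÷ 1.008 g/mol = 0.8542 mol
O: 54.6 g ÷ 16.00 g/mol = 3.413 mol
S: 27.44 g ÷ 32.07 g/mol = 0.8556 mol
Ratios (÷ 0.4266): Ca 1.000, H 2.002, O 7.998, S 2.005
→ CaH2O8S2

CaH2O8S2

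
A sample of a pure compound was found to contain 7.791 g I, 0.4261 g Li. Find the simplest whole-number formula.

ILi

n(I) = 7.791/126.90 = 0.06139, n(Li) = 0.4261/6.94 = 0.0614
Divide by the smallest (0.06139 mol I): I 1.000, Li 1.000
Ratio ≈ 1:1, so the empirical formula is ILi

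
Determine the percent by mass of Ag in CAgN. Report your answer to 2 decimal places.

80.57%

Molar mass = 1(12.01) + 1(107.87) + 1(14.01) = 133.890 g/mol
Mass of Ag per mole = 1 × 107.87 = 107.870 g
% Ag = 107.870 / 133.890 × 100 = 80.57%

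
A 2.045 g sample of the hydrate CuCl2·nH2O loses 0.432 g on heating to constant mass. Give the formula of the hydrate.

Mass of anhydrous CuCl2 = 2.045 − 0.432 = 1.613 g
mol H2O = 0.432 / 18.02 = 0.02397
Molar mass of CuCl2 = 134.45 g/mol → mol CuCl2 = 1.613 / 134.45 = 0.012
n = 0.02397 / 0.012 = 2.00 ≈ 2 → CuCl2·2H2O

CuCl2·2H2O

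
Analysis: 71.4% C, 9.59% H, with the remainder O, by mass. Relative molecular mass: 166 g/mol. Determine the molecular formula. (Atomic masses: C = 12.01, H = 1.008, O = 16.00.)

C10H16O2

Assume 100 g: 71.4 g C, 9.59 g H, 19.01 g O.
C: 71.4 g ÷ 12.01 g/mol = 5.945 mol
H: 9.59 g ÷ 1.008 g/mol = 9.514 mol
O: 19.01 g ÷ 16.00 g/mol = 1.188 mol
Divide by the smallest (1.188 mol O): C 5.004, H 8.007, O 1.000
≈ 5:8:1 → C5H8O
Empirical-formula mass = 84.11 g/mol
n = 166 / 84.11 = 1.97 ≈ 2
Molecular formula = (C5H8O)×2 = C10H16O2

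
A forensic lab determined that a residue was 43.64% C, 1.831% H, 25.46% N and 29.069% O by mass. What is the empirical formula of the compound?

C2HNO

Assume 100 g: 43.64 g C, 1.831 g H, 25.46 g N, 29.069 g O.
C: 43.64 g ÷ 12.01 g/mol = 3.634 mol
H: 1.831 g ÷ 1.008 g/mol = 1.816 mol
N: 25.46 g ÷ 14.01 g/mol = 1.817 mol
O: 29.069 g ÷ 16.00 g/mol = 1.817 mol
Divide by the smallest (1.816 mol H): C 2.000, H 1.000, N 1.000, O 1.000
Ratio ≈ 2:1:1:1, so the empirical formula is C2HNO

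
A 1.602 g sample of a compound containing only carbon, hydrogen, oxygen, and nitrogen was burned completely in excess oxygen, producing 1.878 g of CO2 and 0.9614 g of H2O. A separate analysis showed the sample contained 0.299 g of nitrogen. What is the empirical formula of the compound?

mol C = 1.878 / 44.01 = 0.04267; mass C = 0.04267 × 12.01 = 0.5125 g
mol H = 2 × (0.9614 / 18.02) = 0.1067; mass H = 0.1067 × 1.008 = 0.1076 g
mol N = 0.299 / 14.01 = 0.02134
mass O = 1.602 − (0.9190) = 0.6830 g → mol O = 0.04268
Divide by the smallest (0.02134 mol N): C 1.999, H 5.000, N 1.000, O 2.000
≈ 2:5:1:2 → C2H5NO2

C2H5NO2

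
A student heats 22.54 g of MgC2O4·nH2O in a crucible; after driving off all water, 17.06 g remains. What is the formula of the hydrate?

MgC2O4·2H2O

Mass of water lost = 22.54 − 17.06 = 5.48 g → 5.48 / 18.02 = 0.3041 mol H2O
Molar mass of MgC2O4 = 112.33 g/mol → mol MgC2O4 = 17.06 / 112.33 = 0.1519
n = 0.3041 / 0.1519 = 2.00 ≈ 2 → MgC2O4·2H2O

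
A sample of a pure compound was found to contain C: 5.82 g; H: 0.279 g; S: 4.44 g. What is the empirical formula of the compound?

C7H4S2

Moles — C: 5.82 / 12.01 = 0.4846 mol; H: 0.279 / 1.008 = 0.2768 mol; S: 4.44 / 32.07 = 0.1384 mol
Smallest is S at 0.1384 mol; normalising gives C 3.500, H 1.999, S 1.000
Scaling by 2: C 7.00, H 4.00, S 2.00 → C7H4S2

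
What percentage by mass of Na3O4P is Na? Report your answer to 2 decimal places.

42.07%

Molar mass = 3(22.99) + 4(16.00) + 1(30.97) = 163.940 g/mol
Mass of Na per mole = 3 × 22.99 = 68.970 g
% Na = 68.970 / 163.940 × 100 = 42.07%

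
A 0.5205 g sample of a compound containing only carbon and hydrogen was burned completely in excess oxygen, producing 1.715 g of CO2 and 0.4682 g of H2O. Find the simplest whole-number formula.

mol C = 1.715 / 44.01 = 0.03897; mass C = 0.03897 × 12.01 = 0.4680 g
mol H = 2 × (0.4682 / 18.02) = 0.05196; mass H = 0.05196 × 1.008 = 0.05238 g
Divide by the smallest (0.03897 mol C): C 1.000, H 1.334
×3: C 3.00, H 4.00 → C3H4

C3H4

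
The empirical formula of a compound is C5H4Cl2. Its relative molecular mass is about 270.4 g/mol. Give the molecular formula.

C10H8Cl4

Empirical-formula mass = 134.98 g/mol
n = 270.4 / 134.98 = 2.00 ≈ 2
Molecular formula = (C5H4Cl2)2 = C10H8Cl4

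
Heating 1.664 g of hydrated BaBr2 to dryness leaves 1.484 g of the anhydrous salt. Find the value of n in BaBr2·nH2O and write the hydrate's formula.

Mass of water lost = 1.664 − 1.484 = 0.18 g → 0.18 / 18.02 = 0.009989 mol H2O
Molar mass of BaBr2 = 297.13 g/mol → mol BaBr2 = 1.484 / 297.13 = 0.004994
n = 0.009989 / 0.004994 = 2.00 ≈ 2 → BaBr2·2H2O

BaBr2·2H2O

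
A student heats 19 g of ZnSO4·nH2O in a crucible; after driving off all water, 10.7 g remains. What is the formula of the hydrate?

ZnSO4·7H2O

Mass of water lost = 19 − 10.7 = 8.3 g → 8.3 / 18.02 = 0.4606 mol H2O
Molar mass of ZnSO4 = 161.45 g/mol → mol ZnSO4 = 10.7 / 161.45 = 0.06627
n = 0.4606 / 0.06627 = 6.95 ≈ 7 → ZnSO4·7H2O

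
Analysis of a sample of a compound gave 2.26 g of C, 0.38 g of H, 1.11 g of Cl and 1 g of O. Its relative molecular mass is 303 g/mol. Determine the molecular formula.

C12H24Cl2O4

C: 2.26 g ÷ 12.01 g/mol = 0.1882 mol
H: 0.38 g ÷ 1.008 g/mol = 0.377 mol
Cl: 1.11 g ÷ 35.45 g/mol = 0.03131 mol
O: 1 g ÷ 16.00 g/mol = 0.0625 mol
Ratios (÷ 0.03131): C 6.010, H 12.040, Cl 1.000, O 1.996
Ratio ≈ 6:12:1:2, so the empirical formula is C6H12ClO2
Empirical-formula mass = 151.61 g/mol
n = 303 / 151.61 = 2.00 ≈ 2
Molecular formula = (C6H12ClO2)×2 = C12H24Cl2O4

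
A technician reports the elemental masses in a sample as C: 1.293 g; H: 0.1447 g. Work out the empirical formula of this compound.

C3H4

C: 1.293 g ÷ 12.01 g/mol = 0.1077 mol
H: 0.1447 g ÷ 1.008 g/mol = 0.1436 mol
Smallest is C at 0.1077 mol; normalising gives C 1.000, H 1.333
Scaling by 3: C 3.00, H 4.00 → C3H4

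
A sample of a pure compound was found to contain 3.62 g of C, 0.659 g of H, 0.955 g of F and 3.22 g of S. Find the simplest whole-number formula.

C6H13FS2

C: 3.62 g ÷ 12.01 g/mol = 0.3014 mol
H: 0.659 g ÷ 1.008 g/mol = 0.6538 mol
F: 0.955 g ÷ 19.00 g/mol = 0.05026 mol
S: 3.22 g ÷ 32.07 g/mol = 0.1004 mol
Ratios (÷ 0.05026): C 5.997, H 13.007, F 1.000, S 1.998
→ C6H13FS2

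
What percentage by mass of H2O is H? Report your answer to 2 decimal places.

Molar mass = 2(1.008) + 1(16.00) = 18.016 g/mol
Mass of H per mole = 2 × 1.008 = 2.016 g
% H = 2.016 / 18.016 × 100 = 11.19%

11.19%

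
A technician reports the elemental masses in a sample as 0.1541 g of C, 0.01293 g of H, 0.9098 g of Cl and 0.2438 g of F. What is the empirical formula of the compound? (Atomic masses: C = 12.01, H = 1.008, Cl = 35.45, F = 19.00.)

C: 0.1541 g ÷ 12.01 g/mol = 0.01283 mol
H: 0.01293 g ÷ 1.008 g/mol = 0.01283 mol
Cl: 0.9098 g ÷ 35.45 g/mol = 0.02566 mol
F: 0.2438 g ÷ 19.00 g/mol = 0.01283 mol
Ratios (÷ 0.01283): C 1.000, H 1.000, Cl 2.001, F 1.000
≈ 1:1:2:1 → CHCl2F

CHCl2F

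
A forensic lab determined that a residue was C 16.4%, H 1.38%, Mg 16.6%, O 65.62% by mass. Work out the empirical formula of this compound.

Assume 100 g: 16.4 g C, 1.38 g H, 16.6 g Mg, 65.62 g O.
Moles — C: 16.4 / 12.01 = 1.366 mol; H: 1.38 / 1.008 = 1.369 mol; Mg: 16.6 / 24.31 = 0.6828 mol; O: 65.62 / 16.00 = 4.101 mol
Ratios (÷ 0.6828): C 2.000, H 2.005, Mg 1.000, O 6.006
≈ 2:2:1:6 → C2H2MgO6

C2H2MgO6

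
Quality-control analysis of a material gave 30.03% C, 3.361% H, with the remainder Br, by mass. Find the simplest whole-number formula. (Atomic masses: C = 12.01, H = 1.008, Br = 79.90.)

Assume 100 g: 30.03 g C, 3.361 g H, 66.609 g Br.
C: 30.03 g ÷ 12.01 g/mol = 2.5 mol
H: 3.361 g ÷ 1.008 g/mol = 3.334 mol
Br: 66.609 g ÷ 79.90 g/mol = 0.8337 mol
Divide by the smallest (0.8337 mol Br): C 2.999, H 4.000, Br 1.000
Ratio ≈ 3:4:1, so the empirical formula is C3H4Br

C3H4Br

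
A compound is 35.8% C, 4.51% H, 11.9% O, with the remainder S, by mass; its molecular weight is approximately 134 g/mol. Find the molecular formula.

C4H6OS2

Assume 100 g: 35.8 g C, 4.51 g H, 11.9 g O, 47.79 g S.
C: 35.8 g ÷ 12.01 g/mol = 2.981 mol
H: 4.51 g ÷ 1.008 g/mol = 4.474 mol
O: 11.9 g ÷ 16.00 g/mol = 0.7438 mol
S: 47.79 g ÷ 32.07 g/mol = 1.49 mol
Smallest is O at 0.7438 mol; normalising gives C 4.008, H 6.016, O 1.000, S 2.004
≈ 4:6:1:2 → C4H6OS2
Empirical-formula mass = 134.23 g/mol
n = 134 / 134.23 = 1.00 ≈ 1
Molecular formula = empirical formula = C4H6OS2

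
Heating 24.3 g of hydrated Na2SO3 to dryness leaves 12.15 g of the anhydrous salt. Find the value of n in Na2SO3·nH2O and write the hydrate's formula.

Mass of water lost = 24.3 − 12.15 = 12.15 g → 12.15 / 18.02 = 0.6743 mol H2O
Molar mass of Na2SO3 = 126.05 g/mol → mol Na2SO3 = 12.15 / 126.05 = 0.09639
n = 0.6743 / 0.09639 = 7.00 ≈ 7 → Na2SO3·7H2O

Na2SO3·7H2O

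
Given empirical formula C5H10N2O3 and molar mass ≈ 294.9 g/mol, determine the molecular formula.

Empirical-formula mass = 146.15 g/mol
n = 294.9 / 146.15 = 2.02 ≈ 2
Molecular formula = (C5H10N2O3)2 = C10H20N4O6

C10H20N4O6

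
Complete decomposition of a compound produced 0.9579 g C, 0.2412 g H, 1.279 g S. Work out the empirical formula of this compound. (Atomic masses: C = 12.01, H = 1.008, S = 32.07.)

C: 0.9579 g ÷ 12.01 g/mol = 0.07976 mol
H: 0.2412 g ÷ 1.008 g/mol = 0.2393 mol
S: 1.279 g ÷ 32.07 g/mol = 0.03988 mol
Ratios (÷ 0.03988): C 2.000, H 6.000, S 1.000
≈ 2:6:1 → C2H6S

C2H6S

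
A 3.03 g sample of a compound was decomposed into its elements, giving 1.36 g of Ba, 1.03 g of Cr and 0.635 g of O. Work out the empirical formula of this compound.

BaCr2O4

Ba: 1.36 g ÷ 137.33 g/mol = 0.009903 mol
Cr: 1.03 g ÷ 52.00 g/mol = 0.01981 mol
O: 0.635 g ÷ 16.00 g/mol = 0.03969 mol
Ratios (÷ 0.009903): Ba 1.000, Cr 2.000, O 4.008
Ratio ≈ 1:2:4, so the empirical formula is BaCr2O4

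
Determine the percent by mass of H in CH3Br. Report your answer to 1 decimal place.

3.2%

Molar mass = 1(12.01) + 3(1.008) + 1(79.90) = 94.934 g/mol
Mass of H per mole = 3 × 1.008 = 3.024 g
% H = 3.024 / 94.934 × 100 = 3.2%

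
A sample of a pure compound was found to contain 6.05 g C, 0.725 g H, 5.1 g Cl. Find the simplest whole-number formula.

n(C) = 6.05/12.01 = 0.5037, n(H) = 0.725/1.008 = 0.7192, n(Cl) = 5.1/35.45 = 0.1439
Ratios (÷ 0.1439): C 3.502, H 4.999, Cl 1.000
×2: C 7.00, H 10.00, Cl 2.00 → C7H10Cl2

C7H10Cl2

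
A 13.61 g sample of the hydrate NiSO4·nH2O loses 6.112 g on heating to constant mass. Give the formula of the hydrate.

NiSO4·7H2O

Mass of anhydrous NiSO4 = 13.61 − 6.112 = 7.498 g
mol H2O = 6.112 / 18.02 = 0.3392
Molar mass of NiSO4 = 154.76 g/mol → mol NiSO4 = 7.498 / 154.76 = 0.04845
n = 0.3392 / 0.04845 = 7.00 ≈ 7 → NiSO4·7H2O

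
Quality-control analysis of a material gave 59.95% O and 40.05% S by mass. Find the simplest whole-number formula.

Assume 100 g: 59.95 g O, 40.05 g S.
n(O) = 59.95/16.00 = 3.747, n(S) = 40.05/32.07 = 1.249
Smallest is S at 1.249 mol; normalising gives O 3.000, S 1.000
→ O3S

O3S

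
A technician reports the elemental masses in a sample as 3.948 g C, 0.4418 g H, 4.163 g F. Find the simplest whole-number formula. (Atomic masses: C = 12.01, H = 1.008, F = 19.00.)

C3H4F2

Moles — C: 3.948 / 12.01 = 0.3287 mol; H: 0.4418 / 1.008 = 0.4383 mol; F: 4.163 / 19.00 = 0.2191 mol
Smallest is F at 0.2191 mol; normalising gives C 1.500, H 2.000, F 1.000
×2: C 3.00, H 4.00, F 2.00 → C3H4F2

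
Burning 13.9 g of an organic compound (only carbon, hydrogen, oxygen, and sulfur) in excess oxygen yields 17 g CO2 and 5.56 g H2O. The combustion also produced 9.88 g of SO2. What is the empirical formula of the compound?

C5H8O3S2

mol C = 17 / 44.01 = 0.3863; mass C = 0.3863 × 12.01 = 4.639 g
mol H = 2 × (5.56 / 18.02) = 0.6171; mass H = 0.6171 × 1.008 = 0.6220 g
mol S = 9.88 / 64.07 = 0.1542; mass S = 4.945 g
mass O = 13.9 − (10.21) = 3.693 g → mol O = 0.2308
Ratios (÷ 0.1542): C 2.505, H 4.002, O 1.497, S 1.000
Scaling by 2: C 5.01, H 8.00, O 2.99, S 2.00 → C5H8O3S2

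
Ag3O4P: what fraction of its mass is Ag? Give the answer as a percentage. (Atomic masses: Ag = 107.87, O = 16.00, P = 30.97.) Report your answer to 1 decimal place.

Molar mass = 3(107.87) + 4(16.00) + 1(30.97) = 418.580 g/mol
Mass of Ag per mole = 3 × 107.87 = 323.610 g
% Ag = 323.610 / 418.580 × 100 = 77.3%

77.3%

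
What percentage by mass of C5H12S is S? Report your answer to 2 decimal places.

Molar mass = 5(12.01) + 12(1.008) + 1(32.07) = 104.216 g/mol
Mass of S per mole = 1 × 32.07 = 32.070 g
% S = 32.070 / 104.216 × 100 = 30.77%

30.77%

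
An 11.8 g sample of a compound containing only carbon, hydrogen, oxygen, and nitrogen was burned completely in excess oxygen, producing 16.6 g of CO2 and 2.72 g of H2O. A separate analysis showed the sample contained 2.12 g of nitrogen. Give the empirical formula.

mol C = 16.6 / 44.01 = 0.3772; mass C = 0.3772 × 12.01 = 4.530 g
mol H = 2 × (2.72 / 18.02) = 0.3019; mass H = 0.3019 × 1.008 = 0.3043 g
mol N = 2.12 / 14.01 = 0.1513
mass O = 11.8 − (6.954) = 4.846 g → mol O = 0.3029
Ratios (÷ 0.1513): C 2.493, H 1.995, N 1.000, O 2.001
Multiply by 2: C 4.99, H 3.99, N 2.00, O 4.00 → C5H4N2O4

C5H4N2O4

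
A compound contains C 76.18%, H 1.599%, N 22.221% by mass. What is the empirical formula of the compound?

Assume 100 g: 76.18 g C, 1.599 g H, 22.221 g N.
n(C) = 76.18/12.01 = 6.343, n(H) = 1.599/1.008 = 1.586, n(N) = 22.221/14.01 = 1.586
Smallest is N at 1.586 mol; normalising gives C 3.999, H 1.000, N 1.000
→ C4HN

C4HN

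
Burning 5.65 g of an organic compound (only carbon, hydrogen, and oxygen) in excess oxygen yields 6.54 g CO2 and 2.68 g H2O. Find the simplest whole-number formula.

mol C = 6.54 / 44.01 = 0.1486; mass C = 0.1486 × 12.01 = 1.785 g
mol H = 2 × (2.68 / 18.02) = 0.2974; mass H = 0.2974 × 1.008 = 0.2998 g
mass O = 5.65 − (2.085) = 3.565 g → mol O = 0.2228
Ratios (÷ 0.1486): C 1.000, H 2.002, O 1.500
Scaling by 2: C 2.00, H 4.00, O 3.00 → C2H4O3

C2H4O3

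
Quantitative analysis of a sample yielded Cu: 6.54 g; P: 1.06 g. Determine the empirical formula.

Cu3P

n(Cu) = 6.54/63.55 = 0.1029, n(P) = 1.06/30.97 = 0.03423
Smallest is P at 0.03423 mol; normalising gives Cu 3.007, P 1.000
Ratio ≈ 3:1, so the empirical formula is Cu3P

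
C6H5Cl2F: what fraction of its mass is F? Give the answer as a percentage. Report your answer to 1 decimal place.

11.4%

Molar mass = 6(12.01) + 5(1.008) + 2(35.45) + 1(19.00) = 167.000 g/mol
Mass of F per mole = 1 × 19.00 = 19.000 g
% F = 19.000 / 167.000 × 100 = 11.4%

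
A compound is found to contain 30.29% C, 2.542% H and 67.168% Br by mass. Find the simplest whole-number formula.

C3H3Br

Assume 100 g: 30.29 g C, 2.542 g H, 67.168 g Br.
C: 30.29 g ÷ 12.01 g/mol = 2.522 mol
H: 2.542 g ÷ 1.008 g/mol = 2.522 mol
Br: 67.168 g ÷ 79.90 g/mol = 0.8407 mol
Smallest is Br at 0.8407 mol; normalising gives C 3.000, H 3.000, Br 1.000
≈ 3:3:1 → C3H3Br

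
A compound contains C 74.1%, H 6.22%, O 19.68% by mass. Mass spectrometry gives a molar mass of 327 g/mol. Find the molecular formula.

C20H20O4

Assume 100 g: 74.1 g C, 6.22 g H, 19.68 g O.
n(C) = 74.1/12.01 = 6.17, n(H) = 6.22/1.008 = 6.171, n(O) = 19.68/16.00 = 1.23
Smallest is O at 1.23 mol; normalising gives C 5.016, H 5.017, O 1.000
≈ 5:5:1 → C5H5O
Empirical-formula mass = 81.09 g/mol
n = 327 / 81.09 = 4.03 ≈ 4
Molecular formula = (C5H5O)×4 = C20H20O4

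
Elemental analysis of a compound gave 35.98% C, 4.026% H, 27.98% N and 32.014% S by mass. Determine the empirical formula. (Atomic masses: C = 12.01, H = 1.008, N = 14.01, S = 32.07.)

Assume 100 g: 35.98 g C, 4.026 g H, 27.98 g N, 32.014 g S.
Moles — C: 35.98 / 12.01 = 2.996 mol; H: 4.026 / 1.008 = 3.994 mol; N: 27.98 / 14.01 = 1.997 mol; S: 32.014 / 32.07 = 0.9983 mol
Divide by the smallest (0.9983 mol S): C 3.001, H 4.001, N 2.001, S 1.000
Ratio ≈ 3:4:2:1, so the empirical formula is C3H4N2S

C3H4N2S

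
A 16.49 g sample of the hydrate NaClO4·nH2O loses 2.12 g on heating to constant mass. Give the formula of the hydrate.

NaClO4·H2O

Mass of anhydrous NaClO4 = 16.49 − 2.12 = 14.37 g
mol H2O = 2.12 / 18.02 = 0.1176
Molar mass of NaClO4 = 122.44 g/mol → mol NaClO4 = 14.37 / 122.44 = 0.1174
n = 0.1176 / 0.1174 = 1.00 ≈ 1 → NaClO4·H2O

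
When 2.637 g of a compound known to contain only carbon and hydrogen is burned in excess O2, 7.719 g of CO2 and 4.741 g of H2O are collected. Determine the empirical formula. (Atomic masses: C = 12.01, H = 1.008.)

CH3

mol C = 7.719 / 44.01 = 0.1754; mass C = 0.1754 × 12.01 = 2.106 g
mol H = 2 × (4.741 / 18.02) = 0.5262; mass H = 0.5262 × 1.008 = 0.5304 g
Smallest is C at 0.1754 mol; normalising gives C 1.000, H 3.000
Ratio ≈ 1:3, so the empirical formula is CH3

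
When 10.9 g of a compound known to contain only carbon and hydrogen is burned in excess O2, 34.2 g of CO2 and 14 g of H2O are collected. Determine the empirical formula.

mol C = 34.2 / 44.01 = 0.7771; mass C = 0.7771 × 12.01 = 9.333 g
mol H = 2 × (14 / 18.02) = 1.554; mass H = 1.554 × 1.008 = 1.566 g
Ratios (÷ 0.7771): C 1.000, H 2.000
→ CH2

CH2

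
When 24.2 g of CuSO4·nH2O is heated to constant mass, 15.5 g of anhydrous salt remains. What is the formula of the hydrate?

CuSO4·5H2O

Mass of water lost = 24.2 − 15.5 = 8.7 g → 8.7 / 18.02 = 0.4828 mol H2O
Molar mass of CuSO4 = 159.62 g/mol → mol CuSO4 = 15.5 / 159.62 = 0.09711
n = 0.4828 / 0.09711 = 4.97 ≈ 5 → CuSO4·5H2O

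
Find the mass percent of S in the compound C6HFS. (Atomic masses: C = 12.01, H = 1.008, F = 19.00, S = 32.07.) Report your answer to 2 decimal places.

25.83%

Molar mass = 6(12.01) + 1(1.008) + 1(19.00) + 1(32.07) = 124.138 g/mol
Mass of S per mole = 1 × 32.07 = 32.070 g
% S = 32.070 / 124.138 × 100 = 25.83%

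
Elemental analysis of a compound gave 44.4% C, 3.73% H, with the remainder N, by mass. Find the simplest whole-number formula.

CHN

Assume 100 g: 44.4 g C, 3.73 g H, 51.87 g N.
n(C) = 44.4/12.01 = 3.697, n(H) = 3.73/1.008 = 3.7, n(N) = 51.87/14.01 = 3.702
Divide by the smallest (3.697 mol C): C 1.000, H 1.001, N 1.001
≈ 1:1:1 → CHN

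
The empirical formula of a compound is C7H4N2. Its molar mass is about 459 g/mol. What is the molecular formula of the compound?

C28H16N8

Empirical-formula mass = 116.12 g/mol
n = 459 / 116.12 = 3.95 ≈ 4
Molecular formula = (C7H4N2)4 = C28H16N8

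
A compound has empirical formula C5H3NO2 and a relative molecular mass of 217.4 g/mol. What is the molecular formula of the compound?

Empirical-formula mass = 109.08 g/mol
n = 217.4 / 109.08 = 1.99 ≈ 2
Molecular formula = (C5H3NO2)2 = C10H6N2O4

C10H6N2O4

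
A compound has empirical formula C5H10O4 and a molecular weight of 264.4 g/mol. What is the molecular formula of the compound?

C10H20O8

Empirical-formula mass = 134.13 g/mol
n = 264.4 / 134.13 = 1.97 ≈ 2
Molecular formula = (C5H10O4)2 = C10H20O8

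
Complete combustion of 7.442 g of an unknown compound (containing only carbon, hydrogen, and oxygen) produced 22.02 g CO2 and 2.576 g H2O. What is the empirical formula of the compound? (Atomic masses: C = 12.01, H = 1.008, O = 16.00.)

mol C = 22.02 / 44.01 = 0.5003; mass C = 0.5003 × 12.01 = 6.009 g
mol H = 2 × (2.576 / 18.02) = 0.2859; mass H = 0.2859 × 1.008 = 0.2882 g
mass O = 7.442 − (6.297) = 1.145 g → mol O = 0.07154
Smallest is O at 0.07154 mol; normalising gives C 6.993, H 3.996, O 1.000
≈ 7:4:1 → C7H4O

C7H4O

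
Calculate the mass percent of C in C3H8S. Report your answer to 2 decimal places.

47.31%

Molar mass = 3(12.01) + 8(1.008) + 1(32.07) = 76.164 g/mol
Mass of C per mole = 3 × 12.01 = 36.030 g
% C = 36.030 / 76.164 × 100 = 47.31%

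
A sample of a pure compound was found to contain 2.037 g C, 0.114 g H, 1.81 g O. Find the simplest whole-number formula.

C3H2O2

C: 2.037 g ÷ 12.01 g/mol = 0.1696 mol
H: 0.114 g ÷ 1.008 g/mol = 0.1131 mol
O: 1.81 g ÷ 16.00 g/mol = 0.1131 mol
Smallest is H at 0.1131 mol; normalising gives C 1.500, H 1.000, O 1.000
×2: C 3.00, H 2.00, O 2.00 → C3H2O2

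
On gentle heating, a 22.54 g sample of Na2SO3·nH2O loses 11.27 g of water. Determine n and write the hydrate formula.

Na2SO3·7H2O

Mass of anhydrous Na2SO3 = 22.54 − 11.27 = 11.27 g
mol H2O = 11.27 / 18.02 = 0.6254
Molar mass of Na2SO3 = 126.05 g/mol → mol Na2SO3 = 11.27 / 126.05 = 0.08941
n = 0.6254 / 0.08941 = 7.00 ≈ 7 → Na2SO3·7H2O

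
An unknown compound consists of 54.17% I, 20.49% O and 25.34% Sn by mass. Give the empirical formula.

Assume 100 g: 54.17 g I, 20.49 g O, 25.34 g Sn.
Moles — I: 54.17 / 126.90 = 0.4269 mol; O: 20.49 / 16.00 = 1.281 mol; Sn: 25.34 / 118.71 = 0.2135 mol
Ratios (÷ 0.2135): I 2.000, O 5.999, Sn 1.000
→ I2O6Sn

I2O6Sn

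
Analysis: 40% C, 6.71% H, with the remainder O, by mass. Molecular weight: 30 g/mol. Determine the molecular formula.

Assume 100 g: 40 g C, 6.71 g H, 53.29 g O.
C: 40 g ÷ 12.01 g/mol = 3.331 mol
H: 6.71 g ÷ 1.008 g/mol = 6.657 mol
O: 53.29 g ÷ 16.00 g/mol = 3.331 mol
Ratios (÷ 3.331): C 1.000, H 1.999, O 1.000
→ CH2O
Empirical-formula mass = 30.03 g/mol
n = 30 / 30.03 = 1.00 ≈ 1
Molecular formula = empirical formula = CH2O

CH2O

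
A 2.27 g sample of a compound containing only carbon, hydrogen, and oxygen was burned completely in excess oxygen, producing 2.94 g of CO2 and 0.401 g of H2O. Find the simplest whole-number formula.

C3H2O4

mol C = 2.94 / 44.01 = 0.06680; mass C = 0.06680 × 12.01 = 0.8023 g
mol H = 2 × (0.401 / 18.02) = 0.04451; mass H = 0.04451 × 1.008 = 0.04486 g
mass O = 2.27 − (0.8472) = 1.423 g → mol O = 0.08893
Smallest is H at 0.04451 mol; normalising gives C 1.501, H 1.000, O 1.998
×2: C 3.00, H 2.00, O 4.00 → C3H2O4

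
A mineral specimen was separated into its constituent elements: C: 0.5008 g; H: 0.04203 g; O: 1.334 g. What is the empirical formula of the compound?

n(C) = 0.5008/12.01 = 0.0417, n(H) = 0.04203/1.008 = 0.0417, n(O) = 1.334/16.00 = 0.08338
Smallest is H at 0.0417 mol; normalising gives C 1.000, H 1.000, O 2.000
Ratio ≈ 1:1:2, so the empirical formula is CHO2

CHO2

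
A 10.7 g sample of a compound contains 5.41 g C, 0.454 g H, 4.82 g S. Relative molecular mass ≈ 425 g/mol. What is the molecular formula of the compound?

Moles — C: 5.41 / 12.01 = 0.4505 mol; H: 0.454 / 1.008 = 0.4504 mol; S: 4.82 / 32.07 = 0.1503 mol
Ratios (÷ 0.1503): C 2.997, H 2.997, S 1.000
≈ 3:3:1 → C3H3S
Empirical-formula mass = 71.12 g/mol
n = 425 / 71.12 = 5.98 ≈ 6
Molecular formula = (C3H3S)×6 = C18H18S6

C18H18S6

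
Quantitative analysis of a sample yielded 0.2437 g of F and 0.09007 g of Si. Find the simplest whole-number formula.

F4Si

Moles — F: 0.2437 / 19.00 = 0.01283 mol; Si: 0.09007 / 28.09 = 0.003206 mol
Smallest is Si at 0.003206 mol; normalising gives F 4.000, Si 1.000
Ratio ≈ 4:1, so the empirical formula is F4Si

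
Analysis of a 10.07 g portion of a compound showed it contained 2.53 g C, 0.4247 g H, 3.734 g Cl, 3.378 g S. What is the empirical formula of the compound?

C2H4ClS

C: 2.53 g ÷ 12.01 g/mol = 0.2107 mol
H: 0.4247 g ÷ 1.008 g/mol = 0.4213 mol
Cl: 3.734 g ÷ 35.45 g/mol = 0.1053 mol
S: 3.378 g ÷ 32.07 g/mol = 0.1053 mol
Smallest is Cl at 0.1053 mol; normalising gives C 2.000, H 4.000, Cl 1.000, S 1.000
Ratio ≈ 2:4:1:1, so the empirical formula is C2H4ClS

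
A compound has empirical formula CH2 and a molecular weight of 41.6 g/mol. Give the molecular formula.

Empirical-formula mass = 14.03 g/mol
n = 41.6 / 14.03 = 2.97 ≈ 3
Molecular formula = (CH2)3 = C3H6

C3H6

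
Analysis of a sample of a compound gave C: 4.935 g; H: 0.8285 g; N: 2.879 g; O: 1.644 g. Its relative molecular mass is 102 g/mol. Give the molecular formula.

C4H8N2O

n(C) = 4.935/12.01 = 0.4109, n(H) = 0.8285/1.008 = 0.8219, n(N) = 2.879/14.01 = 0.2055, n(O) = 1.644/16.00 = 0.1027
Divide by the smallest (0.1027 mol O): C 3.999, H 7.999, N 2.000, O 1.000
Ratio ≈ 4:8:2:1, so the empirical formula is C4H8N2O
Empirical-formula mass = 100.12 g/mol
n = 102 / 100.12 = 1.02 ≈ 1
Molecular formula = empirical formula = C4H8N2O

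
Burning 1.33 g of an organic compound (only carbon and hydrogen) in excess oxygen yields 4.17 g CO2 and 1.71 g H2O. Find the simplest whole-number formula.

CH2

mol C = 4.17 / 44.01 = 0.09475; mass C = 0.09475 × 12.01 = 1.138 g
mol H = 2 × (1.71 / 18.02) = 0.1898; mass H = 0.1898 × 1.008 = 0.1913 g
Smallest is C at 0.09475 mol; normalising gives C 1.000, H 2.003
Ratio ≈ 1:2, so the empirical formula is CH2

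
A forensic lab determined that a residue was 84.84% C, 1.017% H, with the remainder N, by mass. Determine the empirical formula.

Assume 100 g: 84.84 g C, 1.017 g H, 14.143 g N.
n(C) = 84.84/12.01 = 7.064, n(H) = 1.017/1.008 = 1.009, n(N) = 14.143/14.01 = 1.009
Divide by the smallest (1.009 mol H): C 7.002, H 1.000, N 1.001
→ C7HN

C7HN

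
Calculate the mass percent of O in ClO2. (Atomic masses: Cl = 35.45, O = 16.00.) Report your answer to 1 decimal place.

47.4%

Molar mass = 1(35.45) + 2(16.00) = 67.450 g/mol
Mass of O per mole = 2 × 16.00 = 32.000 g
% O = 32.000 / 67.450 × 100 = 47.4%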